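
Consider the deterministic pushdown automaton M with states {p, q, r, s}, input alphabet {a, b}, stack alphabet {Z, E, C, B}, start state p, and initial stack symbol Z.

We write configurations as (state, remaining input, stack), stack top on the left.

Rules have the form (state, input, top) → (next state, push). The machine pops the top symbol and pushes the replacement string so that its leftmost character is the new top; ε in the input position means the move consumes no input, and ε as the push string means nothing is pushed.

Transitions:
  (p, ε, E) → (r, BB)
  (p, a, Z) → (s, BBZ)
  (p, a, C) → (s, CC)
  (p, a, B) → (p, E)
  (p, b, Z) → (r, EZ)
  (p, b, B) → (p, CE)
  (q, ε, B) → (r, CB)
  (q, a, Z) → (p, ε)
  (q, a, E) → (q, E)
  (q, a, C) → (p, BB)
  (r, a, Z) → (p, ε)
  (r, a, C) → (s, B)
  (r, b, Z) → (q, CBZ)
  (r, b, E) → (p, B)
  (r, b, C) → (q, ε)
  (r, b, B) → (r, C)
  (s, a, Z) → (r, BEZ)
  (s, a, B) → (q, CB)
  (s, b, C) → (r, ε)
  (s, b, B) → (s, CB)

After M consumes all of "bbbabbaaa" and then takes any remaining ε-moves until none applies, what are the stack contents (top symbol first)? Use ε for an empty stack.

EZ

(p, bbbabbaaa, Z) ⊢ (r, bbabbaaa, EZ) ⊢ (p, babbaaa, BZ) ⊢ (p, abbaaa, CEZ) ⊢ (s, bbaaa, CCEZ) ⊢ (r, baaa, CEZ) ⊢ (q, aaa, EZ) ⊢ (q, aa, EZ) ⊢ (q, a, EZ) ⊢ (q, ε, EZ)
All input consumed in state q with stack EZ.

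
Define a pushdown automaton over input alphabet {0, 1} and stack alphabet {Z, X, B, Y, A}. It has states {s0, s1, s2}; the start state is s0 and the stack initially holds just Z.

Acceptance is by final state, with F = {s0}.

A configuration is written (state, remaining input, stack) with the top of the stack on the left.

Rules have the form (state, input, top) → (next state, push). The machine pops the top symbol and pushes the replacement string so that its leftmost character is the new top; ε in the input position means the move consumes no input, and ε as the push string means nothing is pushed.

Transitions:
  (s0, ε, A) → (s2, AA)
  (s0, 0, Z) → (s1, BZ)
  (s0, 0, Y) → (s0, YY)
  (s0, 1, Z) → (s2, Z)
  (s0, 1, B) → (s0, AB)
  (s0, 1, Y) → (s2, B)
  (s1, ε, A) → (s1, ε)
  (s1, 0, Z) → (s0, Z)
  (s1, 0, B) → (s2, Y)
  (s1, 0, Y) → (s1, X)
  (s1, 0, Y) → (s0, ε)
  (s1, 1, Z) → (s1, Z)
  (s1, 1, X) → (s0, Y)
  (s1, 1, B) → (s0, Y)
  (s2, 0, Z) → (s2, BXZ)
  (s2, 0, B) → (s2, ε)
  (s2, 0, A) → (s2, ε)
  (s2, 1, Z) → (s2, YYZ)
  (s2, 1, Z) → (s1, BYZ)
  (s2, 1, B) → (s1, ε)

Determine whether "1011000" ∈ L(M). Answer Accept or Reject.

Accept

One accepting computation: (s0, 1011000, Z) ⊢ (s2, 011000, Z) ⊢ (s2, 11000, BXZ) ⊢ (s1, 1000, XZ) ⊢ (s0, 000, YZ) ⊢ (s0, 00, YYZ) ⊢ (s0, 0, YYYZ) ⊢ (s0, ε, YYYYZ)
All input consumed and state s0 ∈ F.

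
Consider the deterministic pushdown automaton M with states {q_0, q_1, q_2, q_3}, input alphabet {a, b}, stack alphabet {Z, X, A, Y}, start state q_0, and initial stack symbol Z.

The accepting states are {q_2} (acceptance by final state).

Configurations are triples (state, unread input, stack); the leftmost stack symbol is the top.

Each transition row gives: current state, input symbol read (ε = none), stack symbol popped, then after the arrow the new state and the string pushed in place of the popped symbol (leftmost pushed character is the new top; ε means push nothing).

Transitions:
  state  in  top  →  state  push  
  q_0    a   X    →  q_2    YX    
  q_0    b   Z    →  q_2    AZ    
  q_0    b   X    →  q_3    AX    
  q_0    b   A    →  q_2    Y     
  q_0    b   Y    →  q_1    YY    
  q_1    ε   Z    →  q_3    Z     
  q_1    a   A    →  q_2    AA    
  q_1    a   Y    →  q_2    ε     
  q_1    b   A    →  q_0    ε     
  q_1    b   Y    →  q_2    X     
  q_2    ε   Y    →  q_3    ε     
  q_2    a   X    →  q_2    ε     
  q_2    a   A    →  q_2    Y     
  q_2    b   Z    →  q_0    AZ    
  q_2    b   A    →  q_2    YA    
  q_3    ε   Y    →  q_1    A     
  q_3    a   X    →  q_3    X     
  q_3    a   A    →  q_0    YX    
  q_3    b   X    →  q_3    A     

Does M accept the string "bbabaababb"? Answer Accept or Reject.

Accept

(q_0, bbabaababb, Z)
  read b, top Z: go to q_2, push AZ → (q_2, babaababb, AZ)
  read b, top A: go to q_2, push YA → (q_2, abaababb, YAZ)
  ε-move, top Y: go to q_3, push ε → (q_3, abaababb, AZ)
  read a, top A: go to q_0, push YX → (q_0, baababb, YXZ)
  read b, top Y: go to q_1, push YY → (q_1, aababb, YYXZ)
  read a, top Y: go to q_2, push ε → (q_2, ababb, YXZ)
  ε-move, top Y: go to q_3, push ε → (q_3, ababb, XZ)
  read a, top X: go to q_3, push X → (q_3, babb, XZ)
  read b, top X: go to q_3, push A → (q_3, abb, AZ)
  read a, top A: go to q_0, push YX → (q_0, bb, YXZ)
  read b, top Y: go to q_1, push YY → (q_1, b, YYXZ)
  read b, top Y: go to q_2, push X → (q_2, ε, XYXZ)
All input consumed; state q_2 ∈ F.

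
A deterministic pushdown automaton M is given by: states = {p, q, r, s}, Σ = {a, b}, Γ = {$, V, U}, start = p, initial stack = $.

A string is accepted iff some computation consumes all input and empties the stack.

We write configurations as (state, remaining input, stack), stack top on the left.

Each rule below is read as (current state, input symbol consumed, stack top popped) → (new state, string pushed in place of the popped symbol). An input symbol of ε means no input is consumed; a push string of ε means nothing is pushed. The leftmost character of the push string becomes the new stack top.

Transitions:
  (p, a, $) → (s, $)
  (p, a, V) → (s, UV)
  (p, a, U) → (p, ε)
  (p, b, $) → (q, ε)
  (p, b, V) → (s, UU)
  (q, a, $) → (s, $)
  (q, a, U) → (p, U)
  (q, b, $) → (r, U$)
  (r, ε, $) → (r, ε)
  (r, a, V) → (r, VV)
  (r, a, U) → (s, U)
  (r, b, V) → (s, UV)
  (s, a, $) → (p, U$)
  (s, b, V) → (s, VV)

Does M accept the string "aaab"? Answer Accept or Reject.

Accept

(p, aaab, $)
  read a, top $: go to s, push $ → (s, aab, $)
  read a, top $: go to p, push U$ → (p, ab, U$)
  read a, top U: go to p, push ε → (p, b, $)
  read b, top $: go to q, push ε → (q, ε, ε)
All input consumed and the stack is empty.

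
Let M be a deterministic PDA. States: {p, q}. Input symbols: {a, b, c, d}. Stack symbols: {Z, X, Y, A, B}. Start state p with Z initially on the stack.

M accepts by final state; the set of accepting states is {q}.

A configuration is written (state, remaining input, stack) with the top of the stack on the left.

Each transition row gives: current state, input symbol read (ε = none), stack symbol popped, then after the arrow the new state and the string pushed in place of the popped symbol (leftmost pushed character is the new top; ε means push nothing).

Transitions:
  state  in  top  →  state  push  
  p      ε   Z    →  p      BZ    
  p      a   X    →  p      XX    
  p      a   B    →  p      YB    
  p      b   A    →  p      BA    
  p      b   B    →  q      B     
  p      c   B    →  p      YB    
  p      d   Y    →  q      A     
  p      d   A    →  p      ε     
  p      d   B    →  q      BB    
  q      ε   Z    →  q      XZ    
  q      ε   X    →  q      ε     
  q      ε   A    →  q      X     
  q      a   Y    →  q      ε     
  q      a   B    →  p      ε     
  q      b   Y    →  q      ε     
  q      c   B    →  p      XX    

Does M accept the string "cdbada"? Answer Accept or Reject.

Reject

(p, cdbada, Z)
  ε-move, top Z: go to p, push BZ → (p, cdbada, BZ)
  read c, top B: go to p, push YB → (p, dbada, YBZ)
  read d, top Y: go to q, push A → (q, bada, ABZ)
  ε-move, top A: go to q, push X → (q, bada, XBZ)
  ε-move, top X: go to q, push ε → (q, bada, BZ)
No transition applies at (q, bada, BZ); input not fully consumed.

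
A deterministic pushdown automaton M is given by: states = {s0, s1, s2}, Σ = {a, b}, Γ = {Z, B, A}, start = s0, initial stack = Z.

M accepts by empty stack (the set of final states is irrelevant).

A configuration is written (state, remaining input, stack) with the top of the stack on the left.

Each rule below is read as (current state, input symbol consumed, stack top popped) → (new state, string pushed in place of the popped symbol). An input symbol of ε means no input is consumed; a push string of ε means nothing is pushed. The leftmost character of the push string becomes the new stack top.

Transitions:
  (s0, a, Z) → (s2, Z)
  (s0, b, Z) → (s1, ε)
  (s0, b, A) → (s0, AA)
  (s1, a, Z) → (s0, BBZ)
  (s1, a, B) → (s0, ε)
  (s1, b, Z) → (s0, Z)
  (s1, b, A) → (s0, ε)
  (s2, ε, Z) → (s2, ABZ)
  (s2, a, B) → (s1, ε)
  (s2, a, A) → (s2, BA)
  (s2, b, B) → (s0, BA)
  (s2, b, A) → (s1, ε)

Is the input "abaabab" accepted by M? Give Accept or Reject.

Accept

(s0, abaabab, Z) ⊢ (s2, baabab, Z) ⊢ (s2, baabab, ABZ) ⊢ (s1, aabab, BZ) ⊢ (s0, abab, Z) ⊢ (s2, bab, Z) ⊢ (s2, bab, ABZ) ⊢ (s1, ab, BZ) ⊢ (s0, b, Z) ⊢ (s1, ε, ε)
All input consumed and the stack is empty.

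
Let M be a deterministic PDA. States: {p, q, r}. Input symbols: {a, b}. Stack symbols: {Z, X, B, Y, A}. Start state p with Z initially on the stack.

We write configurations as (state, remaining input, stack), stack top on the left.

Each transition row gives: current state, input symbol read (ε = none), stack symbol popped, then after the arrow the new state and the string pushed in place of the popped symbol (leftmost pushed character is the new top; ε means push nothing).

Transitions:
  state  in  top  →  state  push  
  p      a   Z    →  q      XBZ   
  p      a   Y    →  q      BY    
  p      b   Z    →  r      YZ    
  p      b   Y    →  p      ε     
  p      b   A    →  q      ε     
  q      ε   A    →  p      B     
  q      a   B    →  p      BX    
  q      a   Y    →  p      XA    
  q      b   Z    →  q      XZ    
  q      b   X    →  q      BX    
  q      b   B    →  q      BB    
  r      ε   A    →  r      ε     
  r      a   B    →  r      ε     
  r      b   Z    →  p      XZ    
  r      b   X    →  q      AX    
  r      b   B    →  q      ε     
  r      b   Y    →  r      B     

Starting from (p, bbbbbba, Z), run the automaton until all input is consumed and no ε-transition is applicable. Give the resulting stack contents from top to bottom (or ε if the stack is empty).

(p, bbbbbba, Z) ⊢ (r, bbbbba, YZ) ⊢ (r, bbbba, BZ) ⊢ (q, bbba, Z) ⊢ (q, bba, XZ) ⊢ (q, ba, BXZ) ⊢ (q, a, BBXZ) ⊢ (p, ε, BXBXZ)
All input consumed in state p with stack BXBXZ.

BXBXZ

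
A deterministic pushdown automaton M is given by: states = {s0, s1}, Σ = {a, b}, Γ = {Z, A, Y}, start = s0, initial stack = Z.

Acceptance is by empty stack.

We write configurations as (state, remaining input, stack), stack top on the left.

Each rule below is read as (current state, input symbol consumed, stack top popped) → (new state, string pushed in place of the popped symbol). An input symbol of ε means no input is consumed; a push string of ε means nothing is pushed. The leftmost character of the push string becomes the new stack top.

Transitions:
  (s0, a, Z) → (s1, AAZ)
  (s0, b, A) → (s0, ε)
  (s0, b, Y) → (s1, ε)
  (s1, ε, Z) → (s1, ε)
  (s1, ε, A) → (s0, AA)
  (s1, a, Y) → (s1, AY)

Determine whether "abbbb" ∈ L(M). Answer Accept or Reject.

(s0, abbbb, Z) ⊢ (s1, bbbb, AAZ) ⊢ (s0, bbbb, AAAZ) ⊢ (s0, bbb, AAZ) ⊢ (s0, bb, AZ) ⊢ (s0, b, Z)
No transition applies at (s0, b, Z); input not fully consumed.

Reject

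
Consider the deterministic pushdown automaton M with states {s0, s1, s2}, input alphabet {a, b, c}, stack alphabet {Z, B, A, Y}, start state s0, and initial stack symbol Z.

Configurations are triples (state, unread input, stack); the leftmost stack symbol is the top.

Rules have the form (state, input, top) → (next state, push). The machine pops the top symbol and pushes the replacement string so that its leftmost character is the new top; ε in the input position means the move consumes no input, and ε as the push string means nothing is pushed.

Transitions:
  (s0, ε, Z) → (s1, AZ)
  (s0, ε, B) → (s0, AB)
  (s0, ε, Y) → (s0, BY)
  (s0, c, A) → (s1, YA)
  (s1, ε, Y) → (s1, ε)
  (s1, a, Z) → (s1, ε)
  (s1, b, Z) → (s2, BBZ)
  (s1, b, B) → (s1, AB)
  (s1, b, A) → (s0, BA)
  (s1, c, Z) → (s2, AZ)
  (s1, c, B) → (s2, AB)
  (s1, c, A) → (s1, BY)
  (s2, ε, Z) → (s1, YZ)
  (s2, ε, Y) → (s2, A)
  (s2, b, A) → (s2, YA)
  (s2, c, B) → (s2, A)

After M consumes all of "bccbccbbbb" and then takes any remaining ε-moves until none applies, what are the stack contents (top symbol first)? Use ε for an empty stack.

(s0, bccbccbbbb, Z)
  ε-move, top Z: go to s1, push AZ → (s1, bccbccbbbb, AZ)
  read b, top A: go to s0, push BA → (s0, ccbccbbbb, BAZ)
  ε-move, top B: go to s0, push AB → (s0, ccbccbbbb, ABAZ)
  read c, top A: go to s1, push YA → (s1, cbccbbbb, YABAZ)
  ε-move, top Y: go to s1, push ε → (s1, cbccbbbb, ABAZ)
  read c, top A: go to s1, push BY → (s1, bccbbbb, BYBAZ)
  read b, top B: go to s1, push AB → (s1, ccbbbb, ABYBAZ)
  read c, top A: go to s1, push BY → (s1, cbbbb, BYBYBAZ)
  read c, top B: go to s2, push AB → (s2, bbbb, ABYBYBAZ)
  read b, top A: go to s2, push YA → (s2, bbb, YABYBYBAZ)
  ε-move, top Y: go to s2, push A → (s2, bbb, AABYBYBAZ)
  read b, top A: go to s2, push YA → (s2, bb, YAABYBYBAZ)
  ε-move, top Y: go to s2, push A → (s2, bb, AAABYBYBAZ)
  read b, top A: go to s2, push YA → (s2, b, YAAABYBYBAZ)
  ε-move, top Y: go to s2, push A → (s2, b, AAAABYBYBAZ)
  read b, top A: go to s2, push YA → (s2, ε, YAAAABYBYBAZ)
  ε-move, top Y: go to s2, push A → (s2, ε, AAAAABYBYBAZ)
All input consumed in state s2 with stack AAAAABYBYBAZ.

AAAAABYBYBAZ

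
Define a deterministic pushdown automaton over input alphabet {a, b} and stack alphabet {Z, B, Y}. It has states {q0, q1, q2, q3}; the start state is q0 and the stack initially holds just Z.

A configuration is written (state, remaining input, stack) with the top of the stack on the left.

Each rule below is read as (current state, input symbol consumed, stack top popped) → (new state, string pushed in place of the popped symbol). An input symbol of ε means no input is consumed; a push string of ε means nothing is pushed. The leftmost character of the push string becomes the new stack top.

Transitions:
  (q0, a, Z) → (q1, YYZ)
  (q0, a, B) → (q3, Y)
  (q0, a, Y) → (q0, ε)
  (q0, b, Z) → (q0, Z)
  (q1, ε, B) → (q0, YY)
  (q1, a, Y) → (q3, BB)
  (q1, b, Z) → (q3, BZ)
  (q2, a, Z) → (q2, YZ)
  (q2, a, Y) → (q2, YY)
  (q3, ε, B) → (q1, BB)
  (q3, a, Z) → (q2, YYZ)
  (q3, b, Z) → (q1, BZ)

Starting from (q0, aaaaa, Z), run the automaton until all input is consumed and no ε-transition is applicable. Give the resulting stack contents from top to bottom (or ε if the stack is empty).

(q0, aaaaa, Z)
  read a, top Z: go to q1, push YYZ → (q1, aaaa, YYZ)
  read a, top Y: go to q3, push BB → (q3, aaa, BBYZ)
  ε-move, top B: go to q1, push BB → (q1, aaa, BBBYZ)
  ε-move, top B: go to q0, push YY → (q0, aaa, YYBBYZ)
  read a, top Y: go to q0, push ε → (q0, aa, YBBYZ)
  read a, top Y: go to q0, push ε → (q0, a, BBYZ)
  read a, top B: go to q3, push Y → (q3, ε, YBYZ)
All input consumed in state q3 with stack YBYZ.

YBYZ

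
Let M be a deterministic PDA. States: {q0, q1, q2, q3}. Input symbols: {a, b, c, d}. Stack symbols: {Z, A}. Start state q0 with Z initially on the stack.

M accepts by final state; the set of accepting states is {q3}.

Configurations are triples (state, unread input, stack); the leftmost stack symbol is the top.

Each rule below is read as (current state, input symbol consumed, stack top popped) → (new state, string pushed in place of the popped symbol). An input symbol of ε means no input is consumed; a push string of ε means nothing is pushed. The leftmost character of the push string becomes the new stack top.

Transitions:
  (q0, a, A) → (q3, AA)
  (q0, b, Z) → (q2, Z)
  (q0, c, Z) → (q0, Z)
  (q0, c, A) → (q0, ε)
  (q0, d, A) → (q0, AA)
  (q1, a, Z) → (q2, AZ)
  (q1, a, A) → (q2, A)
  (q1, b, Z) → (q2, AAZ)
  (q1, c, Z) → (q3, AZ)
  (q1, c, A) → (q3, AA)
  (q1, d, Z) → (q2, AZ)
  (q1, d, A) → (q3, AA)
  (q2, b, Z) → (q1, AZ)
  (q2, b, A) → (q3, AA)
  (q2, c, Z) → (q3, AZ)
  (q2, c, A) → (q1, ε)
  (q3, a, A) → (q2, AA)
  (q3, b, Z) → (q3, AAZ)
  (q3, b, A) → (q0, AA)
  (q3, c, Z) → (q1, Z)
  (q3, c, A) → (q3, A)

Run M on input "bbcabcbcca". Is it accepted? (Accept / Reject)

(q0, bbcabcbcca, Z)
  read b, top Z: go to q2, push Z → (q2, bcabcbcca, Z)
  read b, top Z: go to q1, push AZ → (q1, cabcbcca, AZ)
  read c, top A: go to q3, push AA → (q3, abcbcca, AAZ)
  read a, top A: go to q2, push AA → (q2, bcbcca, AAAZ)
  read b, top A: go to q3, push AA → (q3, cbcca, AAAAZ)
  read c, top A: go to q3, push A → (q3, bcca, AAAAZ)
  read b, top A: go to q0, push AA → (q0, cca, AAAAAZ)
  read c, top A: go to q0, push ε → (q0, ca, AAAAZ)
  read c, top A: go to q0, push ε → (q0, a, AAAZ)
  read a, top A: go to q3, push AA → (q3, ε, AAAAZ)
All input consumed; state q3 ∈ F.

Accept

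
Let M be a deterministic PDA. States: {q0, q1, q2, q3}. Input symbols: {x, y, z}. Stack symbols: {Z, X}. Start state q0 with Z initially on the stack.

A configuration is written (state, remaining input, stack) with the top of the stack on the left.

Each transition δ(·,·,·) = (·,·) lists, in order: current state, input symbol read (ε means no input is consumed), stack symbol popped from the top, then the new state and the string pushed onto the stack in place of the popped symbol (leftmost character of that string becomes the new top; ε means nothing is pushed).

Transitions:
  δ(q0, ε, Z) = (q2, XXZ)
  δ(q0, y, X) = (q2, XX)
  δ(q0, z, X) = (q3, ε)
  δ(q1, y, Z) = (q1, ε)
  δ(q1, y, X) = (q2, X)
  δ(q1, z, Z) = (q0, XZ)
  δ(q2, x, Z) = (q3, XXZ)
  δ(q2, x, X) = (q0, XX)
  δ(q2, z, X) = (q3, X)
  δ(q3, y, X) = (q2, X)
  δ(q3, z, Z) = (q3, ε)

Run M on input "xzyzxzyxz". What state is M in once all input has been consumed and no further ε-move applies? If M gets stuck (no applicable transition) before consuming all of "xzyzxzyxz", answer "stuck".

stuck

(q0, xzyzxzyxz, Z) ⊢ (q2, xzyzxzyxz, XXZ) ⊢ (q0, zyzxzyxz, XXXZ) ⊢ (q3, yzxzyxz, XXZ) ⊢ (q2, zxzyxz, XXZ) ⊢ (q3, xzyxz, XXZ)
No transition for (q3, x, top X); M blocks with input xzyxz remaining.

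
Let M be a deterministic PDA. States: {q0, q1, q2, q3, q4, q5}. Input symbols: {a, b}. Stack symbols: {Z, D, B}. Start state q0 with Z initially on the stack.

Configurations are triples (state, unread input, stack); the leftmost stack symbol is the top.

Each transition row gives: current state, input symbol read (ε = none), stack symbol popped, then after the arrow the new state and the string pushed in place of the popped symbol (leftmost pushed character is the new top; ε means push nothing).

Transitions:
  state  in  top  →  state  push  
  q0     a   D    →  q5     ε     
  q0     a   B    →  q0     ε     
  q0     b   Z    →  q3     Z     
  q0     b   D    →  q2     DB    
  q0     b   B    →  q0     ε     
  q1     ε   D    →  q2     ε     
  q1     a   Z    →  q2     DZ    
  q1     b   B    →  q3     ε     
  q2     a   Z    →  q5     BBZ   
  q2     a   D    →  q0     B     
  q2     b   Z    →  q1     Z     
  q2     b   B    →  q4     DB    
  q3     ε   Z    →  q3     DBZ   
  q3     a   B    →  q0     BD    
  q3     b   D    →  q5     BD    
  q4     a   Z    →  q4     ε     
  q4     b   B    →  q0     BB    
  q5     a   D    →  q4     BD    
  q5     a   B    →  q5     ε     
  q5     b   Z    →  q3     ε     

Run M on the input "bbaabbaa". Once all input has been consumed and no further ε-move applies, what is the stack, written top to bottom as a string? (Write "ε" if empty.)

(q0, bbaabbaa, Z)
  read b, top Z: go to q3, push Z → (q3, baabbaa, Z)
  ε-move, top Z: go to q3, push DBZ → (q3, baabbaa, DBZ)
  read b, top D: go to q5, push BD → (q5, aabbaa, BDBZ)
  read a, top B: go to q5, push ε → (q5, abbaa, DBZ)
  read a, top D: go to q4, push BD → (q4, bbaa, BDBZ)
  read b, top B: go to q0, push BB → (q0, baa, BBDBZ)
  read b, top B: go to q0, push ε → (q0, aa, BDBZ)
  read a, top B: go to q0, push ε → (q0, a, DBZ)
  read a, top D: go to q5, push ε → (q5, ε, BZ)
All input consumed in state q5 with stack BZ.

BZ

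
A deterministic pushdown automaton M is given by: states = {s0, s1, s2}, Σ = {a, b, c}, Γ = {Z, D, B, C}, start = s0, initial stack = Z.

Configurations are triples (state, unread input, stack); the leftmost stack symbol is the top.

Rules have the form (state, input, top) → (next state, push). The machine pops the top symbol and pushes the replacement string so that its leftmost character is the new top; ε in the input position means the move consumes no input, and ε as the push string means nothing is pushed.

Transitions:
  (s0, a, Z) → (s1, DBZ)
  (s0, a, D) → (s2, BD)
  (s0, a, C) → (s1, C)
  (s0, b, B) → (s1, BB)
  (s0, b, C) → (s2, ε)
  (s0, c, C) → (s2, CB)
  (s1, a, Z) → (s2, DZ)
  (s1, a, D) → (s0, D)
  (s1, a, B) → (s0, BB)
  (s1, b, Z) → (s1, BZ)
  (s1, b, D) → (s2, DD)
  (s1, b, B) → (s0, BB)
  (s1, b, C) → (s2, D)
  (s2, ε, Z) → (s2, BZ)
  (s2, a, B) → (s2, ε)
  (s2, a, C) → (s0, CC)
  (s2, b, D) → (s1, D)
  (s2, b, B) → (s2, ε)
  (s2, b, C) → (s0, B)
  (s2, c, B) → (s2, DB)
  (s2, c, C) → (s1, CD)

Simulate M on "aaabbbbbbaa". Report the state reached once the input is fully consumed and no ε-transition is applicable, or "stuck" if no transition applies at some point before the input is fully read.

s2

(s0, aaabbbbbbaa, Z)
  read a, top Z: go to s1, push DBZ → (s1, aabbbbbbaa, DBZ)
  read a, top D: go to s0, push D → (s0, abbbbbbaa, DBZ)
  read a, top D: go to s2, push BD → (s2, bbbbbbaa, BDBZ)
  read b, top B: go to s2, push ε → (s2, bbbbbaa, DBZ)
  read b, top D: go to s1, push D → (s1, bbbbaa, DBZ)
  read b, top D: go to s2, push DD → (s2, bbbaa, DDBZ)
  read b, top D: go to s1, push D → (s1, bbaa, DDBZ)
  read b, top D: go to s2, push DD → (s2, baa, DDDBZ)
  read b, top D: go to s1, push D → (s1, aa, DDDBZ)
  read a, top D: go to s0, push D → (s0, a, DDDBZ)
  read a, top D: go to s2, push BD → (s2, ε, BDDDBZ)
All input consumed; M is in state s2.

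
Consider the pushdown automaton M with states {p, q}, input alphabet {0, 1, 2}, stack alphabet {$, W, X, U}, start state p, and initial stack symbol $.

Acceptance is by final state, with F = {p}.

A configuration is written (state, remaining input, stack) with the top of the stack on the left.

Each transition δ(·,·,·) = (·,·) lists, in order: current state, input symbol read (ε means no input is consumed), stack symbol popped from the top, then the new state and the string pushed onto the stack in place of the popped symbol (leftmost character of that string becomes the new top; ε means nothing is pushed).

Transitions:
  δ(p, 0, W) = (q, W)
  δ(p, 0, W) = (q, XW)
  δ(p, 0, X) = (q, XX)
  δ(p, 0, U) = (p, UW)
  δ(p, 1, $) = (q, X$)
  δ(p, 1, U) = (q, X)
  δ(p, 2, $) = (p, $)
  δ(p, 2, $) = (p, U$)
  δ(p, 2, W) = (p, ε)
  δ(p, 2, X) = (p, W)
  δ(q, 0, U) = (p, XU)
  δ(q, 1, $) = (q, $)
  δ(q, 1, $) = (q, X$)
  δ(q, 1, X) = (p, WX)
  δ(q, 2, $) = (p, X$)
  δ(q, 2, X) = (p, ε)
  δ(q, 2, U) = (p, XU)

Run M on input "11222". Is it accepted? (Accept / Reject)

One accepting computation: (p, 11222, $) ⊢ (q, 1222, X$) ⊢ (p, 222, WX$) ⊢ (p, 22, X$) ⊢ (p, 2, W$) ⊢ (p, ε, $)
All input consumed and state p ∈ F.

Accept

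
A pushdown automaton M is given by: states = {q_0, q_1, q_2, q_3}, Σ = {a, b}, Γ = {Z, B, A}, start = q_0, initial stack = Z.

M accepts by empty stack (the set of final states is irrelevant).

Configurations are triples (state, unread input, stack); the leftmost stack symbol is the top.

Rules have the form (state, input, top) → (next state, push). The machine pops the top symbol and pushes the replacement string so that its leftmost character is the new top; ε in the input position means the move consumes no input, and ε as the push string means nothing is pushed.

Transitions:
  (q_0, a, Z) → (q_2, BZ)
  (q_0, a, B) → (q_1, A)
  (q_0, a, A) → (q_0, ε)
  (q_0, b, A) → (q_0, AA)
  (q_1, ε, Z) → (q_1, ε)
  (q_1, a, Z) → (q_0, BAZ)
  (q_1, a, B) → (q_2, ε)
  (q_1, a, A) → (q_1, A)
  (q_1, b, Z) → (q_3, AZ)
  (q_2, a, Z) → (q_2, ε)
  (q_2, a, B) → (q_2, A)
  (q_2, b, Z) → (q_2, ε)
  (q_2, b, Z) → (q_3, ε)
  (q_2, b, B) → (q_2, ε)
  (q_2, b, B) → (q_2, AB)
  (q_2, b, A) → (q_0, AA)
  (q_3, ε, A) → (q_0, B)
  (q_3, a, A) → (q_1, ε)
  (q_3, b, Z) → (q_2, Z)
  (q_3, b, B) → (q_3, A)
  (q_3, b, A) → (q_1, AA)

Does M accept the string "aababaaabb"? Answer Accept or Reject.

One accepting computation: (q_0, aababaaabb, Z) ⊢ (q_2, ababaaabb, BZ) ⊢ (q_2, babaaabb, AZ) ⊢ (q_0, abaaabb, AAZ) ⊢ (q_0, baaabb, AZ) ⊢ (q_0, aaabb, AAZ) ⊢ (q_0, aabb, AZ) ⊢ (q_0, abb, Z) ⊢ (q_2, bb, BZ) ⊢ (q_2, b, Z) ⊢ (q_2, ε, ε)
All input consumed and the stack is empty.

Accept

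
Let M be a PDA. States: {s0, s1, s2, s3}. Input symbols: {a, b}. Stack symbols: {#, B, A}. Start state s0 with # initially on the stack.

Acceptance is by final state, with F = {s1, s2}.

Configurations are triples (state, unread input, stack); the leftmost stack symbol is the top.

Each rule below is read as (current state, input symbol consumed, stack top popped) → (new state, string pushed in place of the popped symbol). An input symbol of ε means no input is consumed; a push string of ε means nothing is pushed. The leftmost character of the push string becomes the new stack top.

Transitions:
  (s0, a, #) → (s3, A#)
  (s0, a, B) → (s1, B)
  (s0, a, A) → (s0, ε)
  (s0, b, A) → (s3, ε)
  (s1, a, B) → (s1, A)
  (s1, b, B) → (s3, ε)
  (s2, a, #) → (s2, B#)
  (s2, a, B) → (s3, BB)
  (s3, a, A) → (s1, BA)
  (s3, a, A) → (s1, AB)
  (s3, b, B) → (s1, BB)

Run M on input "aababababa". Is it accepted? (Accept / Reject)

One accepting computation: (s0, aababababa, #) ⊢ (s3, ababababa, A#) ⊢ (s1, babababa, BA#) ⊢ (s3, abababa, A#) ⊢ (s1, bababa, BA#) ⊢ (s3, ababa, A#) ⊢ (s1, baba, BA#) ⊢ (s3, aba, A#) ⊢ (s1, ba, BA#) ⊢ (s3, a, A#) ⊢ (s1, ε, BA#)
All input consumed and state s1 ∈ F.

Accept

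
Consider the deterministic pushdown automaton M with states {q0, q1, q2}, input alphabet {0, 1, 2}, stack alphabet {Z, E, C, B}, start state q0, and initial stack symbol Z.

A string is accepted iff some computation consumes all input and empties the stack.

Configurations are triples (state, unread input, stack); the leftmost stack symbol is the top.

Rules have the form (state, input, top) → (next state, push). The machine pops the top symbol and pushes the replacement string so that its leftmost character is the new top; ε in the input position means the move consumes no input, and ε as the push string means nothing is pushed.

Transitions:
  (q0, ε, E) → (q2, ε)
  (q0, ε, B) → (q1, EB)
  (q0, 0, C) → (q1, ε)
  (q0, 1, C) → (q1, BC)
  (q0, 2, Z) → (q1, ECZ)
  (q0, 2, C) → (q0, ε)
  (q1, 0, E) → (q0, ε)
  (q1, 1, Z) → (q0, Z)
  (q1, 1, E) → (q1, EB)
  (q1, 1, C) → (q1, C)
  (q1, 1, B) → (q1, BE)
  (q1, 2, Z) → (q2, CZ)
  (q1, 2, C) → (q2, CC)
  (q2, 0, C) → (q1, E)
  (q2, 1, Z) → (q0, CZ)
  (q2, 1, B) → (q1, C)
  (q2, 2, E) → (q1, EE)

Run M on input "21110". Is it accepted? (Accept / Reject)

Reject

(q0, 21110, Z)
  read 2, top Z: go to q1, push ECZ → (q1, 1110, ECZ)
  read 1, top E: go to q1, push EB → (q1, 110, EBCZ)
  read 1, top E: go to q1, push EB → (q1, 10, EBBCZ)
  read 1, top E: go to q1, push EB → (q1, 0, EBBBCZ)
  read 0, top E: go to q0, push ε → (q0, ε, BBBCZ)
  ε-move, top B: go to q1, push EB → (q1, ε, EBBBCZ)
All input consumed; stack is EBBBCZ, not empty, and no further ε-move applies.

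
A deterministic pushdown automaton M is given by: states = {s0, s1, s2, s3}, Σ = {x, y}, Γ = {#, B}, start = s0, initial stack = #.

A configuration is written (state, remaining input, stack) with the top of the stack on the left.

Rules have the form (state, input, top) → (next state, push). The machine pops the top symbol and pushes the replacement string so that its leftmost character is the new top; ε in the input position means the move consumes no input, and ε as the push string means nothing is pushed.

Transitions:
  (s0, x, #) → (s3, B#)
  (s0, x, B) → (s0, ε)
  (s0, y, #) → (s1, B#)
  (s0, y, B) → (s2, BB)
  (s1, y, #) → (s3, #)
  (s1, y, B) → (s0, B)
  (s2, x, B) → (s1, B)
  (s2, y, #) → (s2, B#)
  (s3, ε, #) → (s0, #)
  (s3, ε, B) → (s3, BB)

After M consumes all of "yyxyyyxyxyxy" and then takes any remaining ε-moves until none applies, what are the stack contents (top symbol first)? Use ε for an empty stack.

BB#

(s0, yyxyyyxyxyxy, #) ⊢ (s1, yxyyyxyxyxy, B#) ⊢ (s0, xyyyxyxyxy, B#) ⊢ (s0, yyyxyxyxy, #) ⊢ (s1, yyxyxyxy, B#) ⊢ (s0, yxyxyxy, B#) ⊢ (s2, xyxyxy, BB#) ⊢ (s1, yxyxy, BB#) ⊢ (s0, xyxy, BB#) ⊢ (s0, yxy, B#) ⊢ (s2, xy, BB#) ⊢ (s1, y, BB#) ⊢ (s0, ε, BB#)
All input consumed in state s0 with stack BB#.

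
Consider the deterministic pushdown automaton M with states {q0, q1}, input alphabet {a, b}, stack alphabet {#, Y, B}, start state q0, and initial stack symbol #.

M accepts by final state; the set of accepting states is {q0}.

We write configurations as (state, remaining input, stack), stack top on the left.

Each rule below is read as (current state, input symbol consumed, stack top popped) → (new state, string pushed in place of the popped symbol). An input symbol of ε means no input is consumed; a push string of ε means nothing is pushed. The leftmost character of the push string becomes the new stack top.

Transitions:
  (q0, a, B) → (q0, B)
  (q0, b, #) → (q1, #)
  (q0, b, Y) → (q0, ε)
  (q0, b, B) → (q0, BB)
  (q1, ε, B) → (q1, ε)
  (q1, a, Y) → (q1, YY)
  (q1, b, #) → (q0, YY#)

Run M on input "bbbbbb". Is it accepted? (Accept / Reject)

(q0, bbbbbb, #)
  read b, top #: go to q1, push # → (q1, bbbbb, #)
  read b, top #: go to q0, push YY# → (q0, bbbb, YY#)
  read b, top Y: go to q0, push ε → (q0, bbb, Y#)
  read b, top Y: go to q0, push ε → (q0, bb, #)
  read b, top #: go to q1, push # → (q1, b, #)
  read b, top #: go to q0, push YY# → (q0, ε, YY#)
All input consumed; state q0 ∈ F.

Accept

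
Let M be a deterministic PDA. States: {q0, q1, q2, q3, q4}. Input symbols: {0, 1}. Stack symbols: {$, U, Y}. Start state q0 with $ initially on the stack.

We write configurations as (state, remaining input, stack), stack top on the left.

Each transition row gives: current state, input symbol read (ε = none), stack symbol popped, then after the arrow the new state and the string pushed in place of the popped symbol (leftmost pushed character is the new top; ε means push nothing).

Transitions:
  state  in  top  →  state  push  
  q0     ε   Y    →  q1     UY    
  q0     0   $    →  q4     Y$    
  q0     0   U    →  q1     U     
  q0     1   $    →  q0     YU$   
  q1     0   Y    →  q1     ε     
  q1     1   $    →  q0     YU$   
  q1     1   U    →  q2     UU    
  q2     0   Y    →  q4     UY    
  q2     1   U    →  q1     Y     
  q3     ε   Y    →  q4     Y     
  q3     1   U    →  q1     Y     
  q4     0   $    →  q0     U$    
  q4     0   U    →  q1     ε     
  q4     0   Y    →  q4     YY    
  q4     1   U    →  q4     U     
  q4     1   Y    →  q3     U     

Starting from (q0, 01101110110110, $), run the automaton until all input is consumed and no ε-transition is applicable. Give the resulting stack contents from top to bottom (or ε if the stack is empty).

(q0, 01101110110110, $)
  read 0, top $: go to q4, push Y$ → (q4, 1101110110110, Y$)
  read 1, top Y: go to q3, push U → (q3, 101110110110, U$)
  read 1, top U: go to q1, push Y → (q1, 01110110110, Y$)
  read 0, top Y: go to q1, push ε → (q1, 1110110110, $)
  read 1, top $: go to q0, push YU$ → (q0, 110110110, YU$)
  ε-move, top Y: go to q1, push UY → (q1, 110110110, UYU$)
  read 1, top U: go to q2, push UU → (q2, 10110110, UUYU$)
  read 1, top U: go to q1, push Y → (q1, 0110110, YUYU$)
  read 0, top Y: go to q1, push ε → (q1, 110110, UYU$)
  read 1, top U: go to q2, push UU → (q2, 10110, UUYU$)
  read 1, top U: go to q1, push Y → (q1, 0110, YUYU$)
  read 0, top Y: go to q1, push ε → (q1, 110, UYU$)
  read 1, top U: go to q2, push UU → (q2, 10, UUYU$)
  read 1, top U: go to q1, push Y → (q1, 0, YUYU$)
  read 0, top Y: go to q1, push ε → (q1, ε, UYU$)
All input consumed in state q1 with stack UYU$.

UYU$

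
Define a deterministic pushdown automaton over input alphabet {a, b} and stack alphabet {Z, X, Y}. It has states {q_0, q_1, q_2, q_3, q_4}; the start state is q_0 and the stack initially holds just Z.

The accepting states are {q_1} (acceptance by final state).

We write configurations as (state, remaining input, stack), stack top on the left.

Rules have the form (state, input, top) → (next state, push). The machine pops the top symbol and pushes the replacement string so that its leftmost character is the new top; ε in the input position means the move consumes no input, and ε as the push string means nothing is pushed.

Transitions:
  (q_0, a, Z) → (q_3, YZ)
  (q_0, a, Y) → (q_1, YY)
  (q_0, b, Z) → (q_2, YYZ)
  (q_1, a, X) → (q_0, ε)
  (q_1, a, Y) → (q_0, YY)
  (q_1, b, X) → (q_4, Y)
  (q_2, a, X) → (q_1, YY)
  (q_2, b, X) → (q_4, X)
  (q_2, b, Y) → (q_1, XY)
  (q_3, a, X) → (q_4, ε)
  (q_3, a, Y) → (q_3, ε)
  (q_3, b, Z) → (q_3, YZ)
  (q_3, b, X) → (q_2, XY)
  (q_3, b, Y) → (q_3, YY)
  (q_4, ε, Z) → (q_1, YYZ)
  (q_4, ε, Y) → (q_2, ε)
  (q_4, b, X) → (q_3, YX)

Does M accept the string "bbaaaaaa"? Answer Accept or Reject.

Accept

(q_0, bbaaaaaa, Z) ⊢ (q_2, baaaaaa, YYZ) ⊢ (q_1, aaaaaa, XYYZ) ⊢ (q_0, aaaaa, YYZ) ⊢ (q_1, aaaa, YYYZ) ⊢ (q_0, aaa, YYYYZ) ⊢ (q_1, aa, YYYYYZ) ⊢ (q_0, a, YYYYYYZ) ⊢ (q_1, ε, YYYYYYYZ)
All input consumed; state q_1 ∈ F.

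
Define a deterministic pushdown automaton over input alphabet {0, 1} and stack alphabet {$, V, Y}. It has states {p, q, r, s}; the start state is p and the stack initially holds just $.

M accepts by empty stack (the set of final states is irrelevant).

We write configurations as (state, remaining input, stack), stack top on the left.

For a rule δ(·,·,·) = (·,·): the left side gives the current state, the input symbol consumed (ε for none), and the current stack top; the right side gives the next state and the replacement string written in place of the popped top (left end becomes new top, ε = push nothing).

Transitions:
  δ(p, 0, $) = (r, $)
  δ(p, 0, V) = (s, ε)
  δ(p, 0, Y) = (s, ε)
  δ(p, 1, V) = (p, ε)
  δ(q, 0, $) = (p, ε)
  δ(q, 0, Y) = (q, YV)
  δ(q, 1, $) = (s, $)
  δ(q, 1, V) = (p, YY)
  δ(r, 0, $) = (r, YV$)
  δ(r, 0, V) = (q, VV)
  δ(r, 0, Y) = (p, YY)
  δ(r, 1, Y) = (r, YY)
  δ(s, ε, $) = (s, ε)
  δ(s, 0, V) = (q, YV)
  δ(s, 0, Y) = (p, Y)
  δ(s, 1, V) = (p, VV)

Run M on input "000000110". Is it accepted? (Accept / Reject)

Accept

(p, 000000110, $)
  read 0, top $: go to r, push $ → (r, 00000110, $)
  read 0, top $: go to r, push YV$ → (r, 0000110, YV$)
  read 0, top Y: go to p, push YY → (p, 000110, YYV$)
  read 0, top Y: go to s, push ε → (s, 00110, YV$)
  read 0, top Y: go to p, push Y → (p, 0110, YV$)
  read 0, top Y: go to s, push ε → (s, 110, V$)
  read 1, top V: go to p, push VV → (p, 10, VV$)
  read 1, top V: go to p, push ε → (p, 0, V$)
  read 0, top V: go to s, push ε → (s, ε, $)
  ε-move, top $: go to s, push ε → (s, ε, ε)
All input consumed and the stack is empty.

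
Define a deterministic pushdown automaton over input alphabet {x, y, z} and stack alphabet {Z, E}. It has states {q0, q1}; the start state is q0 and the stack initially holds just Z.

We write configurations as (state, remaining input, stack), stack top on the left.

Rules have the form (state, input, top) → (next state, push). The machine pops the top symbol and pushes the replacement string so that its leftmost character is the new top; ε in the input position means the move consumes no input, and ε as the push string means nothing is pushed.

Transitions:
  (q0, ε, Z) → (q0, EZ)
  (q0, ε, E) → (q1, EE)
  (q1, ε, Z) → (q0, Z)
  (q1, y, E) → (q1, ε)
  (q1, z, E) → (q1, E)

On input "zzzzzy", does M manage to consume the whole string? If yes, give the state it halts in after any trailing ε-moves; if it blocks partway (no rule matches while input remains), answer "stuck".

q1

(q0, zzzzzy, Z)
  ε-move, top Z: go to q0, push EZ → (q0, zzzzzy, EZ)
  ε-move, top E: go to q1, push EE → (q1, zzzzzy, EEZ)
  read z, top E: go to q1, push E → (q1, zzzzy, EEZ)
  read z, top E: go to q1, push E → (q1, zzzy, EEZ)
  read z, top E: go to q1, push E → (q1, zzy, EEZ)
  read z, top E: go to q1, push E → (q1, zy, EEZ)
  read z, top E: go to q1, push E → (q1, y, EEZ)
  read y, top E: go to q1, push ε → (q1, ε, EZ)
All input consumed; M is in state q1.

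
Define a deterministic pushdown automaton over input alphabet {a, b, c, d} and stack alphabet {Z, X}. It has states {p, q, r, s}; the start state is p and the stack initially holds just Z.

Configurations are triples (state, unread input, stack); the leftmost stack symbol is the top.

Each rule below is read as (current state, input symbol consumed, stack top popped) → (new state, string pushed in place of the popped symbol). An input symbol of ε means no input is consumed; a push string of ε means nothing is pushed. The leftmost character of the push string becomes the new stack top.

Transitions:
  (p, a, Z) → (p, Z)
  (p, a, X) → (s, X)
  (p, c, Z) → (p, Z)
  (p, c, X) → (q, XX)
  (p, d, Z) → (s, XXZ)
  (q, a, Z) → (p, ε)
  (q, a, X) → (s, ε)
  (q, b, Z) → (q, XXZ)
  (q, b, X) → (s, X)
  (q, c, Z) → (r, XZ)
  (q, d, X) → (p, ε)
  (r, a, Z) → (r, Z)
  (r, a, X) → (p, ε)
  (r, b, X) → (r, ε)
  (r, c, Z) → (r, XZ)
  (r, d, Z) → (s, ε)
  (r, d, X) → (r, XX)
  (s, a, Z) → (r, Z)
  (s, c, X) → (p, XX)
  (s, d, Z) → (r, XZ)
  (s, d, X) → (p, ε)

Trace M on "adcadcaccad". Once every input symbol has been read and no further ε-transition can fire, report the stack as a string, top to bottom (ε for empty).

(p, adcadcaccad, Z)
  read a, top Z: go to p, push Z → (p, dcadcaccad, Z)
  read d, top Z: go to s, push XXZ → (s, cadcaccad, XXZ)
  read c, top X: go to p, push XX → (p, adcaccad, XXXZ)
  read a, top X: go to s, push X → (s, dcaccad, XXXZ)
  read d, top X: go to p, push ε → (p, caccad, XXZ)
  read c, top X: go to q, push XX → (q, accad, XXXZ)
  read a, top X: go to s, push ε → (s, ccad, XXZ)
  read c, top X: go to p, push XX → (p, cad, XXXZ)
  read c, top X: go to q, push XX → (q, ad, XXXXZ)
  read a, top X: go to s, push ε → (s, d, XXXZ)
  read d, top X: go to p, push ε → (p, ε, XXZ)
All input consumed in state p with stack XXZ.

XXZ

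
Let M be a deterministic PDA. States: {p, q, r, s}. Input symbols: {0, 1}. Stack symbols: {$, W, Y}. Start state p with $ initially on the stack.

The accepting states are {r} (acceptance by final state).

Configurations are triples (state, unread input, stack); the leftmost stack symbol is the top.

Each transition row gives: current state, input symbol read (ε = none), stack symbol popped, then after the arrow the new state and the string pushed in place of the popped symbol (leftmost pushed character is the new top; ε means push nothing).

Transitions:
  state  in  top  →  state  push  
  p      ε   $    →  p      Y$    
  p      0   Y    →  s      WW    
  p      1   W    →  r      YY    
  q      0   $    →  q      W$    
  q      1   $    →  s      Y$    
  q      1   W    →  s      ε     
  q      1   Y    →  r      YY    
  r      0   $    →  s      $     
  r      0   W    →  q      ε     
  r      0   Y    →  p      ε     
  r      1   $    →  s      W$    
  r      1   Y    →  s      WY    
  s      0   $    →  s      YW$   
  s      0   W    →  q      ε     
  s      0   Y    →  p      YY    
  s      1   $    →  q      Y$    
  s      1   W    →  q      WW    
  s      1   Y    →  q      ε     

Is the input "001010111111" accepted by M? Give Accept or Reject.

(p, 001010111111, $)
  ε-move, top $: go to p, push Y$ → (p, 001010111111, Y$)
  read 0, top Y: go to s, push WW → (s, 01010111111, WW$)
  read 0, top W: go to q, push ε → (q, 1010111111, W$)
  read 1, top W: go to s, push ε → (s, 010111111, $)
  read 0, top $: go to s, push YW$ → (s, 10111111, YW$)
  read 1, top Y: go to q, push ε → (q, 0111111, W$)
No transition applies at (q, 0111111, W$); input not fully consumed.

Reject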